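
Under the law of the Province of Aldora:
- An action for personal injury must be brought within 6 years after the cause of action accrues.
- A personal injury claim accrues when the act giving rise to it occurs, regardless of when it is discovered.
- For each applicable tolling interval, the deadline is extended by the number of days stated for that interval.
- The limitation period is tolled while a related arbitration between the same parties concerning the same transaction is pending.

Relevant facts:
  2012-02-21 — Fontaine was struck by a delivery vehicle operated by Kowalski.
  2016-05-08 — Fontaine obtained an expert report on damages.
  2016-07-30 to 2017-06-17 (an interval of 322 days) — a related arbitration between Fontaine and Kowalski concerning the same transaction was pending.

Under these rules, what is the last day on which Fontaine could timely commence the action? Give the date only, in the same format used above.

2019-01-09

The cause of action accrued on 2012-02-21, the date of the act.
Adding the 6 years base period to 2012-02-21 gives a deadline of 2018-02-21, before any tolling.
The pending related arbitration from 2016-07-30 to 2017-06-17 tolled the period for 322 days, extending the deadline to 2019-01-09.
Nothing else in the chronology tolls or restarts the period.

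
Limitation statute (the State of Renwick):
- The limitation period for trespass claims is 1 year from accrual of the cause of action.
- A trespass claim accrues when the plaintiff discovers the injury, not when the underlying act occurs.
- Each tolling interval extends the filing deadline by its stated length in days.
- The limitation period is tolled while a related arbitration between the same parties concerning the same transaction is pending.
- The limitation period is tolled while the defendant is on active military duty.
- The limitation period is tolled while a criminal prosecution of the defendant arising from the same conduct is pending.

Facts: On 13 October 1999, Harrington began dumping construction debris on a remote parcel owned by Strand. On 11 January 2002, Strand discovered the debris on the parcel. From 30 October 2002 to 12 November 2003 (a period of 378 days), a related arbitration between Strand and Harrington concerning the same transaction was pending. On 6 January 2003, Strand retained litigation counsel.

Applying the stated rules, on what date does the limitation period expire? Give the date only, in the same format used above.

Accrual is tied to discovery, so the period began on 11 January 2002 rather than on 13 October 1999 when the act occurred.
The untolled deadline — 1 year after 11 January 2002 — is 11 January 2003.
The pending related arbitration from 30 October 2002 to 12 November 2003 tolled the period for 378 days, extending the deadline to 24 January 2004.
The other events in the timeline have no effect on the limitation period under the stated rules.

24 January 2004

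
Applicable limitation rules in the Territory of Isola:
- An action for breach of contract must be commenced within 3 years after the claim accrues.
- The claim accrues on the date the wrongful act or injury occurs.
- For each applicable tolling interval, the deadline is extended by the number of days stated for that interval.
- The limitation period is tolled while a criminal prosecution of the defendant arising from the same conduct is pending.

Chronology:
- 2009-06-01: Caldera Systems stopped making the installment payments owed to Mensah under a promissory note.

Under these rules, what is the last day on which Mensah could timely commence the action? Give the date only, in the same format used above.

The limitation period began to run on 2009-06-01.
3 years from 2009-06-01 is 2012-06-01.

2012-06-01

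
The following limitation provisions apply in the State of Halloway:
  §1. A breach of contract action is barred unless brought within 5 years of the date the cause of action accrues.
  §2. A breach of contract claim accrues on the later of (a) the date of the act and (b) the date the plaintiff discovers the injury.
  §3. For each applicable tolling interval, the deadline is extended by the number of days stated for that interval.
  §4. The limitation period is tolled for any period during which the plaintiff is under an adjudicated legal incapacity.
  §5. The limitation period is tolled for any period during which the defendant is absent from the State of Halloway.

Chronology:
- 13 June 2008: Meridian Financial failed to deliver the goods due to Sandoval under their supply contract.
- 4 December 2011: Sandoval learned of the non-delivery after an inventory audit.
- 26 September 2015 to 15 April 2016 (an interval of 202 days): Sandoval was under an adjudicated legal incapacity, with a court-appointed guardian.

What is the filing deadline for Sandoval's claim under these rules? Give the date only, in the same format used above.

24 June 2017

The claim accrued on 4 December 2011 — the later of the 13 June 2008 act and the 4 December 2011 discovery.
The untolled deadline — 5 years after 4 December 2011 — is 4 December 2016.
The period was tolled for 202 days by the plaintiff's legal incapacity (26 September 2015 to 15 April 2016), pushing the deadline to 24 June 2017.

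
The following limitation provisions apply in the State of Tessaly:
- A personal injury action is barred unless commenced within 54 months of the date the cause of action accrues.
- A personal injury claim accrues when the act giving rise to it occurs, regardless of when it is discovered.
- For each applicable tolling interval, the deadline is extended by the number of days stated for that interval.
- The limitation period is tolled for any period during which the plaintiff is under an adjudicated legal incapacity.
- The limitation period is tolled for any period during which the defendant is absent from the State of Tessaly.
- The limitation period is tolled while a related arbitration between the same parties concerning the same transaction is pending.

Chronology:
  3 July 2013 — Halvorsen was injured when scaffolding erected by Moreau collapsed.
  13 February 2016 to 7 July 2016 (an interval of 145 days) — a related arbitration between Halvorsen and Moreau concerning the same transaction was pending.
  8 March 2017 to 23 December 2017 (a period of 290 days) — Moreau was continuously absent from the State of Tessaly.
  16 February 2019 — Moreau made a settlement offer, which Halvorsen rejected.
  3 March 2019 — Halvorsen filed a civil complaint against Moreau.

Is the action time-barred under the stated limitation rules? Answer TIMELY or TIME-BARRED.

TIMELY

The cause of action accrued on 3 July 2013, the date of the act.
54 months from 3 July 2013 is 3 January 2018.
The pending related arbitration from 13 February 2016 to 7 July 2016 tolled the period for 145 days, extending the deadline to 28 May 2018.
The period was tolled for 290 days by the defendant's absence from the jurisdiction (8 March 2017 to 23 December 2017), pushing the deadline to 14 March 2019.
Nothing else in the chronology tolls or restarts the period.
The 3 March 2019 filing precedes the 14 March 2019 deadline; the claim is timely.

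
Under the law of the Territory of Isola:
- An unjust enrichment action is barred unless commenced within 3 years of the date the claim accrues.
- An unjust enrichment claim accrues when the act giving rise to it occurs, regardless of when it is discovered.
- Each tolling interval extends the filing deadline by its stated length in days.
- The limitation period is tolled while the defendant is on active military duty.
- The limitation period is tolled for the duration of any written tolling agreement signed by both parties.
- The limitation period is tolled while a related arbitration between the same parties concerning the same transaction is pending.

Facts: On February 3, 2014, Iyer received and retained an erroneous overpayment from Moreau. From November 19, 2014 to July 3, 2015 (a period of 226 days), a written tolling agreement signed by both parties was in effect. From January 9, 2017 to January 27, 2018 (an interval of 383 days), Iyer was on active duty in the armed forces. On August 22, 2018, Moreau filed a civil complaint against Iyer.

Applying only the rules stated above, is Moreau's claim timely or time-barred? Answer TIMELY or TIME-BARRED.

The claim accrued on February 3, 2014, the date of the act.
Adding the 3 years base period to February 3, 2014 gives a deadline of February 3, 2017, before any tolling.
Because the written tolling agreement ran from November 19, 2014 to July 3, 2015, the deadline is extended by 226 days to September 17, 2017.
Because the defendant's active military service ran from January 9, 2017 to January 27, 2018, the deadline is extended by 383 days to October 5, 2018.
Moreau filed on August 22, 2018, before the October 5, 2018 deadline, so the action is timely.

TIMELY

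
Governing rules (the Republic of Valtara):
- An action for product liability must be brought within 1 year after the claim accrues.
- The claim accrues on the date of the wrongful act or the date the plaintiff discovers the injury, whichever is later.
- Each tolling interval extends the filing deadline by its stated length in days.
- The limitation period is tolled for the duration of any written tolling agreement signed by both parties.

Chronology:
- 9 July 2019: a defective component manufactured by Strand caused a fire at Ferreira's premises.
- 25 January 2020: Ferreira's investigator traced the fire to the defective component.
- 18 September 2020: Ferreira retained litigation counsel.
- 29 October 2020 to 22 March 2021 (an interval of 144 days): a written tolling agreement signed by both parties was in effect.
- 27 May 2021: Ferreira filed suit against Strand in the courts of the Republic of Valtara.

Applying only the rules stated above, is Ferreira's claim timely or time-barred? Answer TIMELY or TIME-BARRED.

TIMELY

The claim accrued on 25 January 2020 — the later of the 9 July 2019 act and the 25 January 2020 discovery.
1 year from 25 January 2020 is 25 January 2021.
Because the written tolling agreement ran from 29 October 2020 to 22 March 2021, the deadline is extended by 144 days to 18 June 2021.
The other events in the timeline have no effect on the limitation period under the stated rules.
Filing on 27 May 2021 beat the 18 June 2021 deadline — the action is timely.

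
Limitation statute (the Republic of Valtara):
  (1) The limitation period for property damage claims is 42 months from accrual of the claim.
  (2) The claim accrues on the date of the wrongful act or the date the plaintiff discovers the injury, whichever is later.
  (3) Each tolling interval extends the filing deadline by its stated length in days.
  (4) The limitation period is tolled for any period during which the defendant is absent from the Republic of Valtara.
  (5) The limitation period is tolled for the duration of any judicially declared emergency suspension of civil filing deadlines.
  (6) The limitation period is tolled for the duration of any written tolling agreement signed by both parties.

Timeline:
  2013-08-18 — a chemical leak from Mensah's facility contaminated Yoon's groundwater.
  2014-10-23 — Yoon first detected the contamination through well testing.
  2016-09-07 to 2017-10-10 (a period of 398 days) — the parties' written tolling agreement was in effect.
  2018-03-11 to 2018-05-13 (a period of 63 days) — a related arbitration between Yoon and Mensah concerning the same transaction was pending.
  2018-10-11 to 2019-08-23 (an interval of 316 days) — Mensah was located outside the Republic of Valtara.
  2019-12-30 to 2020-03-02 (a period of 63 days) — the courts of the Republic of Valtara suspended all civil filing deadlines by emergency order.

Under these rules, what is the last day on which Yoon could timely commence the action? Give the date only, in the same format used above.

2020-06-08

Because discovery on 2014-10-23 post-dates the 2013-08-18 act, accrual under the later-of rule falls on 2014-10-23.
Adding the 42 months base period to 2014-10-23 gives a deadline of 2018-04-23, before any tolling.
The written tolling agreement from 2016-09-07 to 2017-10-10 tolled the period for 398 days, extending the deadline to 2019-05-26.
The period was tolled for 316 days by the defendant's absence from the jurisdiction (2018-10-11 to 2019-08-23), pushing the deadline to 2020-04-06.
The emergency suspension of filing deadlines from 2019-12-30 to 2020-03-02 tolled the period for 63 days, extending the deadline to 2020-06-08.
No stated provision tolls the period for a pending arbitration, so the interval from 2018-03-11 to 2018-05-13 has no effect on the deadline.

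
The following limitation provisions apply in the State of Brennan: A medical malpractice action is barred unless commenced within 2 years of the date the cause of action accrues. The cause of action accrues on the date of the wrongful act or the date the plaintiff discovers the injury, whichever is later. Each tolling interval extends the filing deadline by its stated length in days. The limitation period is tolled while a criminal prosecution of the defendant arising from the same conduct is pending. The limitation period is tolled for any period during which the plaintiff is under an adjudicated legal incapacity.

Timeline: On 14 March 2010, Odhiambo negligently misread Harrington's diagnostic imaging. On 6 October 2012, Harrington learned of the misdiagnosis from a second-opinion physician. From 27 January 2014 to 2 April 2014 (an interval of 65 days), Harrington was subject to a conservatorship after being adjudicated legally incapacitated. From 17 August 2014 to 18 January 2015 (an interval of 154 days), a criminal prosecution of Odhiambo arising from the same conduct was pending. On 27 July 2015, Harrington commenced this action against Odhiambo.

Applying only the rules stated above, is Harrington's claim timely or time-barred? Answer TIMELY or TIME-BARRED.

The claim accrued on 6 October 2012 — the later of the 14 March 2010 act and the 6 October 2012 discovery.
Adding the 2 years base period to 6 October 2012 gives a deadline of 6 October 2014, before any tolling.
Because the plaintiff's legal incapacity ran from 27 January 2014 to 2 April 2014, the deadline is extended by 65 days to 10 December 2014.
The pending criminal prosecution from 17 August 2014 to 18 January 2015 tolled the period for 154 days, extending the deadline to 13 May 2015.
The 27 July 2015 filing falls after the 13 May 2015 deadline; the claim is time-barred.

TIME-BARRED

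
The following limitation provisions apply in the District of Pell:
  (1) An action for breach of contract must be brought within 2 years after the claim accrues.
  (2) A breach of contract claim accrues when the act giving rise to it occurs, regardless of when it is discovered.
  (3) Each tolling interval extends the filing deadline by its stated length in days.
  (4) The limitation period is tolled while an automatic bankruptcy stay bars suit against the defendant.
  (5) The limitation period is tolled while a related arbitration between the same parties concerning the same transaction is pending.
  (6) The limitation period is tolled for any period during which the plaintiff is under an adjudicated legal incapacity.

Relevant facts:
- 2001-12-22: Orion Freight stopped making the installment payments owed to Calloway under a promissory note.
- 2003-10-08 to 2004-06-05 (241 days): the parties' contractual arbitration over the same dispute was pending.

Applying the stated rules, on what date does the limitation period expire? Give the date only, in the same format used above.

2004-08-19

The claim accrued on 2001-12-22, the date of the act.
The untolled deadline — 2 years after 2001-12-22 — is 2003-12-22.
Because the pending related arbitration ran from 2003-10-08 to 2004-06-05, the deadline is extended by 241 days to 2004-08-19.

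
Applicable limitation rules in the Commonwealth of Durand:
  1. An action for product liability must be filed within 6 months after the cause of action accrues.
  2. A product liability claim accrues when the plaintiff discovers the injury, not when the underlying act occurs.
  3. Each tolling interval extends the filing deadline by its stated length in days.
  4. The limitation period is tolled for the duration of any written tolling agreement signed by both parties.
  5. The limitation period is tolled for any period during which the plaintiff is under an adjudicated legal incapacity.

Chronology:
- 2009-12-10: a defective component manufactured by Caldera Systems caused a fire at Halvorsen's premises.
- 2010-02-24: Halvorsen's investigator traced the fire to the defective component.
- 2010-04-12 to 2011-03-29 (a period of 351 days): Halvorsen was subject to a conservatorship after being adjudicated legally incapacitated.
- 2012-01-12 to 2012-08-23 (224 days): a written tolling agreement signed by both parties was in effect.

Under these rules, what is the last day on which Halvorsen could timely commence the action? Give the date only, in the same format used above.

The claim did not accrue until Halvorsen discovered the injury on 2010-02-24; the 2009-12-10 act date does not start the clock under the stated rule.
6 months from 2010-02-24 is 2010-08-24.
Because the plaintiff's legal incapacity ran from 2010-04-12 to 2011-03-29, the deadline is extended by 351 days to 2011-08-10.
The written tolling agreement from 2012-01-12 to 2012-08-23 began after the period had already run on 2011-08-10, so it has no tolling effect.

2011-08-10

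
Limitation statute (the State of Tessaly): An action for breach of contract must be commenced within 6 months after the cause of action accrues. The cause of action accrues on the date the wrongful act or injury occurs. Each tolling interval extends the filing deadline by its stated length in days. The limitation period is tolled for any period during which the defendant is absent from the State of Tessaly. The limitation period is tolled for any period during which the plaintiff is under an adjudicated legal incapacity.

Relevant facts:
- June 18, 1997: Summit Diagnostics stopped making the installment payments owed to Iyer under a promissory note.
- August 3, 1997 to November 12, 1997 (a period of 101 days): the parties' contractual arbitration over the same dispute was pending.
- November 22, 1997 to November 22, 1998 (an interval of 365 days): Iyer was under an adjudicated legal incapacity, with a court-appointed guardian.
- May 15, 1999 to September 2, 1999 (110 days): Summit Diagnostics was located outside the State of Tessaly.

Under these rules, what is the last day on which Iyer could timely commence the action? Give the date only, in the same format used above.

December 18, 1998

The claim accrued on June 18, 1997, when the wrongful act occurred.
6 months from June 18, 1997 is December 18, 1997.
Because the plaintiff's legal incapacity ran from November 22, 1997 to November 22, 1998, the deadline is extended by 365 days to December 18, 1998.
By the time the defendant's absence from the jurisdiction began on May 15, 1999, the limitation period had already expired on December 18, 1998; that interval cannot revive it.
No stated provision tolls the period for a pending arbitration, so the interval from August 3, 1997 to November 12, 1997 has no effect on the deadline.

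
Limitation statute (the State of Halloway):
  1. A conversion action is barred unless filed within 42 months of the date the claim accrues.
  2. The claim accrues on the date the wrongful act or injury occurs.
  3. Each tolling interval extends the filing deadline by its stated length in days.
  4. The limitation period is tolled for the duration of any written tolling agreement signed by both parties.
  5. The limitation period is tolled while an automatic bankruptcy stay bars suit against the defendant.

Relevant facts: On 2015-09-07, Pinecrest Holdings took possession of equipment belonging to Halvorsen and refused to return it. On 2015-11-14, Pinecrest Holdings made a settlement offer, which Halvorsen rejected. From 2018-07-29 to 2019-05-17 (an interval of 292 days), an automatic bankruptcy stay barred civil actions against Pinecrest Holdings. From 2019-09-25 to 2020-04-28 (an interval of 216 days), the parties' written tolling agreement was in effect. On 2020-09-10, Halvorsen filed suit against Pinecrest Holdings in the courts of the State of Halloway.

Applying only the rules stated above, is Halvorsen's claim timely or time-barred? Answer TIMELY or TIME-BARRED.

The claim accrued on 2015-09-07, the date of the act.
Adding the 42 months base period to 2015-09-07 gives a deadline of 2019-03-07, before any tolling.
The automatic bankruptcy stay from 2018-07-29 to 2019-05-17 tolled the period for 292 days, extending the deadline to 2019-12-24.
The period was tolled for 216 days by the written tolling agreement (2019-09-25 to 2020-04-28), pushing the deadline to 2020-07-27.
The other events in the timeline have no effect on the limitation period under the stated rules.
Halvorsen filed on 2020-09-10, after the 2020-07-27 deadline, so the action is time-barred.

TIME-BARRED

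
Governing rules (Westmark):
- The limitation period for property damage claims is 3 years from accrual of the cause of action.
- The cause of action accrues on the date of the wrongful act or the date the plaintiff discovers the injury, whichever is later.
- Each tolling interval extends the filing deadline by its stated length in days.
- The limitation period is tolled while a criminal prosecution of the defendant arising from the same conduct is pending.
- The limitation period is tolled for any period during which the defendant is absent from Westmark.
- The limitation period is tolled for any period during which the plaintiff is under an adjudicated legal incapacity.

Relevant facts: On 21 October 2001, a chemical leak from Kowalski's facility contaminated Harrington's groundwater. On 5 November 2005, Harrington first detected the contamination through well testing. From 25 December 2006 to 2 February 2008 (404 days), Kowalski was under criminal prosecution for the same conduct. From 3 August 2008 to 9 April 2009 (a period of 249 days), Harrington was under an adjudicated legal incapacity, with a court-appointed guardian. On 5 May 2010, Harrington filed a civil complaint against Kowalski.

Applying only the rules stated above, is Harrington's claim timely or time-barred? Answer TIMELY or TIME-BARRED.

TIMELY

The claim accrued on 5 November 2005 — the later of the 21 October 2001 act and the 5 November 2005 discovery.
The untolled deadline — 3 years after 5 November 2005 — is 5 November 2008.
The period was tolled for 404 days by the pending criminal prosecution (25 December 2006 to 2 February 2008), pushing the deadline to 14 December 2009.
The period was tolled for 249 days by the plaintiff's legal incapacity (3 August 2008 to 9 April 2009), pushing the deadline to 20 August 2010.
The 5 May 2010 filing precedes the 20 August 2010 deadline; the claim is timely.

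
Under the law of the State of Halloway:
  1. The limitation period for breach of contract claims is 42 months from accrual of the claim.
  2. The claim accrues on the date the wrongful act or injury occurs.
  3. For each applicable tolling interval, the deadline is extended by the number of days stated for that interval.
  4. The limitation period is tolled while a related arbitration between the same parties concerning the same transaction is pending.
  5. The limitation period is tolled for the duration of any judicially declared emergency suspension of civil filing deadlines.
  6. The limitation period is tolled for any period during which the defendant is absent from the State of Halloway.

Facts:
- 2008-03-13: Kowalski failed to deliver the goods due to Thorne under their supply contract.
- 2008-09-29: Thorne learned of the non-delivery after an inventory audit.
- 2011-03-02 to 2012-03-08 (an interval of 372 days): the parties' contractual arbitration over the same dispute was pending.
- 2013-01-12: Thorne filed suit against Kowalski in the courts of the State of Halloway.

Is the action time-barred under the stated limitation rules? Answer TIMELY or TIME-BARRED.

TIME-BARRED

The claim accrued on 2008-03-13, when the wrongful act occurred; under the stated occurrence rule the 2008-09-29 discovery does not delay accrual.
42 months from 2008-03-13 is 2011-09-13.
The period was tolled for 372 days by the pending related arbitration (2011-03-02 to 2012-03-08), pushing the deadline to 2012-09-19.
Filing on 2013-01-12 missed the 2012-09-19 deadline — the action is time-barred.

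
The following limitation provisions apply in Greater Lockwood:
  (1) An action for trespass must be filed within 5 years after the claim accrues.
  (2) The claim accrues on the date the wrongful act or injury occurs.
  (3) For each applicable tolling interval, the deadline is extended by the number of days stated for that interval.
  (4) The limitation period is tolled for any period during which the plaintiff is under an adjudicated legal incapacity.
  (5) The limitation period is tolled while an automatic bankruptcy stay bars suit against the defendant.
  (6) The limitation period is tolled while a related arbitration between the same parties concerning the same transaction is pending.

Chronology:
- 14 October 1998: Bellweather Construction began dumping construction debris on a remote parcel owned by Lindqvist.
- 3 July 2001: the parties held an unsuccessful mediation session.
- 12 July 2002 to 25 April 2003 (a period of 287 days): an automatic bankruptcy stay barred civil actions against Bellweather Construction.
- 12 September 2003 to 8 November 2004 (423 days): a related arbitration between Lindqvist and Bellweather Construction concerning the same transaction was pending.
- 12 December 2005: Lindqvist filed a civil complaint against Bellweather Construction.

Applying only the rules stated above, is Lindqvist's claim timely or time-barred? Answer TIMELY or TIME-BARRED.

The claim accrued on 14 October 1998, the date of the act.
Adding the 5 years base period to 14 October 1998 gives a deadline of 14 October 2003, before any tolling.
The automatic bankruptcy stay from 12 July 2002 to 25 April 2003 tolled the period for 287 days, extending the deadline to 27 July 2004.
The period was tolled for 423 days by the pending related arbitration (12 September 2003 to 8 November 2004), pushing the deadline to 23 September 2005.
Nothing else in the chronology tolls or restarts the period.
Lindqvist filed on 12 December 2005, after the 23 September 2005 deadline, so the action is time-barred.

TIME-BARRED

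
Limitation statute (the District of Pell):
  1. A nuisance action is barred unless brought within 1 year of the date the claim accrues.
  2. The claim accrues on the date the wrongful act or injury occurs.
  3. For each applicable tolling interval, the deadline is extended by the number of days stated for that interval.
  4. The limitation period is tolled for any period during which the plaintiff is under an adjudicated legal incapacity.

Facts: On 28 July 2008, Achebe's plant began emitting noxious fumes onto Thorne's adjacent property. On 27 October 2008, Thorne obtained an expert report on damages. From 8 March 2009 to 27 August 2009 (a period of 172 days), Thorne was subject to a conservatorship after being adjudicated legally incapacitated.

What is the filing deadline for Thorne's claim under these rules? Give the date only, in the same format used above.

The claim accrued on 28 July 2008, when the wrongful act occurred.
The untolled deadline — 1 year after 28 July 2008 — is 28 July 2009.
The plaintiff's legal incapacity from 8 March 2009 to 27 August 2009 tolled the period for 172 days, extending the deadline to 16 January 2010.
The other events in the timeline have no effect on the limitation period under the stated rules.

16 January 2010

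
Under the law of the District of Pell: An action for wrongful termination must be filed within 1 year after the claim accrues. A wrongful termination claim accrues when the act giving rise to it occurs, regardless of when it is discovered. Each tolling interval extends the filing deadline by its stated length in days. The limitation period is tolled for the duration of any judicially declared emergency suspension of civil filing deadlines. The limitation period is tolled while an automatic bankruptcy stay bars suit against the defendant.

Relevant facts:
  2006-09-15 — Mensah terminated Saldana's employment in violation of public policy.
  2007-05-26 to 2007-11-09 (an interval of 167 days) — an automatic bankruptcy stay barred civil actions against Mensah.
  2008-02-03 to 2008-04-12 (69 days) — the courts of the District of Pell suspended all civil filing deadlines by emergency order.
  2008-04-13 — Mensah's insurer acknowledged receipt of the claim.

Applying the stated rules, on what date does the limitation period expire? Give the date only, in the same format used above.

The claim accrued on 2006-09-15, the date of the act.
Adding the 1 year base period to 2006-09-15 gives a deadline of 2007-09-15, before any tolling.
The automatic bankruptcy stay from 2007-05-26 to 2007-11-09 tolled the period for 167 days, extending the deadline to 2008-02-29.
Because the emergency suspension of filing deadlines ran from 2008-02-03 to 2008-04-12, the deadline is extended by 69 days to 2008-05-08.
Nothing else in the chronology tolls or restarts the period.

2008-05-08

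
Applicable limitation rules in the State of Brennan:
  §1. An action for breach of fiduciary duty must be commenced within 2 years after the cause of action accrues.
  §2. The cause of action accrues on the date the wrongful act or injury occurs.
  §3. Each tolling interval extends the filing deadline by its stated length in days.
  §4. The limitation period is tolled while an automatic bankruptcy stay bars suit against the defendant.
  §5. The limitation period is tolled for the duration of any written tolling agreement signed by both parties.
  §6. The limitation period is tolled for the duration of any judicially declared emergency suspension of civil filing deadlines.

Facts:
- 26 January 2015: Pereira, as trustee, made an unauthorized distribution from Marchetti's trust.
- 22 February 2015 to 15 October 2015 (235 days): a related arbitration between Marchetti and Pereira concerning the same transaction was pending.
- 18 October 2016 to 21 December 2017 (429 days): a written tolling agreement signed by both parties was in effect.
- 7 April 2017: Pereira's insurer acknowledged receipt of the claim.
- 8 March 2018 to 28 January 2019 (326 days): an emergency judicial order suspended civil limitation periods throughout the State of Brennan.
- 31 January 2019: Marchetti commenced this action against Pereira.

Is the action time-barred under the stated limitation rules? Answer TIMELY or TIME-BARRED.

TIMELY

The cause of action accrued on 26 January 2015, the date of the act.
2 years from 26 January 2015 is 26 January 2017.
Because the written tolling agreement ran from 18 October 2016 to 21 December 2017, the deadline is extended by 429 days to 31 March 2018.
Because the emergency suspension of filing deadlines ran from 8 March 2018 to 28 January 2019, the deadline is extended by 326 days to 20 February 2019.
No stated provision tolls the period for a pending arbitration, so the interval from 22 February 2015 to 15 October 2015 has no effect on the deadline.
The other events in the timeline have no effect on the limitation period under the stated rules.
Marchetti filed on 31 January 2019, before the 20 February 2019 deadline, so the action is timely.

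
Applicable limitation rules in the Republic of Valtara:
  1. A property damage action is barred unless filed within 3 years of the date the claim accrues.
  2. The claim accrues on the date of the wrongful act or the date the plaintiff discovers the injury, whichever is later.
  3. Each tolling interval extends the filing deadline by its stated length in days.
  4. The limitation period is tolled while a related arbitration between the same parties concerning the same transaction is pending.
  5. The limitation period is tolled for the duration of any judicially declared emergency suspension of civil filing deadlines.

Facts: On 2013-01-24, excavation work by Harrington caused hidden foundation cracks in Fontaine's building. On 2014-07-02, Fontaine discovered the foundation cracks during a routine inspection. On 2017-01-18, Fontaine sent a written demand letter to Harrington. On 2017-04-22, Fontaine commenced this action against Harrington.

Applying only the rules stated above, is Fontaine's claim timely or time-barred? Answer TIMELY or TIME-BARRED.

TIMELY

The claim accrued on 2014-07-02 — the later of the 2013-01-24 act and the 2014-07-02 discovery.
The untolled deadline — 3 years after 2014-07-02 — is 2017-07-02.
The other events in the timeline have no effect on the limitation period under the stated rules.
Filing on 2017-04-22 beat the 2017-07-02 deadline — the action is timely.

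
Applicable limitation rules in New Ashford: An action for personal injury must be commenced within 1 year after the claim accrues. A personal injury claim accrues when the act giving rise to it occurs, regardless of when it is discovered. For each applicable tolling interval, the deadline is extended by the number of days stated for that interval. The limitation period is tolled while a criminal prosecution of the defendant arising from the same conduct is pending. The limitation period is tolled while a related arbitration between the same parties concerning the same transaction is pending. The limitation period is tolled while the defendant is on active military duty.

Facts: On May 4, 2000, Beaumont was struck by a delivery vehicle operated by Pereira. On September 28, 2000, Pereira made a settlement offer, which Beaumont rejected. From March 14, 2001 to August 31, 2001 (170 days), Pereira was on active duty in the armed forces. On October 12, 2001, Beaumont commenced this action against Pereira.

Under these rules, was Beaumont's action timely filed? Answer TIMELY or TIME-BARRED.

The claim accrued on May 4, 2000, the date of the act.
Adding the 1 year base period to May 4, 2000 gives a deadline of May 4, 2001, before any tolling.
The defendant's active military service from March 14, 2001 to August 31, 2001 tolled the period for 170 days, extending the deadline to October 21, 2001.
The other events in the timeline have no effect on the limitation period under the stated rules.
The October 12, 2001 filing precedes the October 21, 2001 deadline; the claim is timely.

TIMELY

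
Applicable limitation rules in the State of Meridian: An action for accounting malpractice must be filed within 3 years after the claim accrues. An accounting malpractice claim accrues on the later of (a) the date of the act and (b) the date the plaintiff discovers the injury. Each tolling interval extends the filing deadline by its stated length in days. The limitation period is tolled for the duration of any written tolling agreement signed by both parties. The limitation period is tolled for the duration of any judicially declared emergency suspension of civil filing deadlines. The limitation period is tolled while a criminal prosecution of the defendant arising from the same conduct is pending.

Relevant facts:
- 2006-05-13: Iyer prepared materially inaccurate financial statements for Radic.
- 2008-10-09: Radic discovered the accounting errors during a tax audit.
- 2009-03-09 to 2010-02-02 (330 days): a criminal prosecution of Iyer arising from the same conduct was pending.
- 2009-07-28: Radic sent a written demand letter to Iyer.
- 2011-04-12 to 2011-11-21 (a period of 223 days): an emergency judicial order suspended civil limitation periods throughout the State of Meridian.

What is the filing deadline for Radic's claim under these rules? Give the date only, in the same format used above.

The claim accrued on 2008-10-09 — the later of the 2006-05-13 act and the 2008-10-09 discovery.
Adding the 3 years base period to 2008-10-09 gives a deadline of 2011-10-09, before any tolling.
The pending criminal prosecution from 2009-03-09 to 2010-02-02 tolled the period for 330 days, extending the deadline to 2012-09-03.
The period was tolled for 223 days by the emergency suspension of filing deadlines (2011-04-12 to 2011-11-21), pushing the deadline to 2013-04-14.
Nothing else in the chronology tolls or restarts the period.

2013-04-14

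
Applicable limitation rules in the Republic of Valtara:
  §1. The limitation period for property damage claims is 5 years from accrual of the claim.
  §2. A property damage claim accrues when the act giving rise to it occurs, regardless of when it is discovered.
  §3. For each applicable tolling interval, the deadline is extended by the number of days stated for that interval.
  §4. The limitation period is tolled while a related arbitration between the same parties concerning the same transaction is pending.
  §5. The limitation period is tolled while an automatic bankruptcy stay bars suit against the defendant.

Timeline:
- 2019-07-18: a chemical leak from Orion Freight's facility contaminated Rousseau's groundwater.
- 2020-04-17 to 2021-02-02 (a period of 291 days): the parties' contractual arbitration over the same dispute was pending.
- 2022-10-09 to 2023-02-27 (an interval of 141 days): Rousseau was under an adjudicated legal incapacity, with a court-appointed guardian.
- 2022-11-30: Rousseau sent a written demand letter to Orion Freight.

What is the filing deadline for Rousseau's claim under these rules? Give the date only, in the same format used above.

The claim accrued on 2019-07-18, the date of the act.
5 years from 2019-07-18 is 2024-07-18.
The pending related arbitration from 2020-04-17 to 2021-02-02 tolled the period for 291 days, extending the deadline to 2025-05-05.
The plaintiff's legal incapacity from 2022-10-09 to 2023-02-27 does not toll the period, because no stated rule makes the plaintiff's incapacity a tolling event.
Nothing else in the chronology tolls or restarts the period.

2025-05-05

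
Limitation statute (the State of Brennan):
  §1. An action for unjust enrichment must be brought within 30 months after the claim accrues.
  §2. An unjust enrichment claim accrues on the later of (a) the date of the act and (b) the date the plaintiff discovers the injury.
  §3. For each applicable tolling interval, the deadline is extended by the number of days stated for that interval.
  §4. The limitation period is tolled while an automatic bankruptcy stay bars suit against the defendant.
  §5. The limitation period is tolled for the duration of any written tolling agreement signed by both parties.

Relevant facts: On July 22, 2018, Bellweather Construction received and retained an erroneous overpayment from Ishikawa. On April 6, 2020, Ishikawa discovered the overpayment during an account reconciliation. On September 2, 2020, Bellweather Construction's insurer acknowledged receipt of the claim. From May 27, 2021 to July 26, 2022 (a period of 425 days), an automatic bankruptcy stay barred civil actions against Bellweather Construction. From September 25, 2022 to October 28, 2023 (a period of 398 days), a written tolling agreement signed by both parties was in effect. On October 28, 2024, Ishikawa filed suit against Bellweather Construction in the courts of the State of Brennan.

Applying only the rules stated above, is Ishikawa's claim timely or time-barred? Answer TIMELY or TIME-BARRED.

Because discovery on April 6, 2020 post-dates the July 22, 2018 act, accrual under the later-of rule falls on April 6, 2020.
30 months from April 6, 2020 is October 6, 2022.
The automatic bankruptcy stay from May 27, 2021 to July 26, 2022 tolled the period for 425 days, extending the deadline to December 5, 2023.
The written tolling agreement from September 25, 2022 to October 28, 2023 tolled the period for 398 days, extending the deadline to January 6, 2025.
Nothing else in the chronology tolls or restarts the period.
The October 28, 2024 filing precedes the January 6, 2025 deadline; the claim is timely.

TIMELY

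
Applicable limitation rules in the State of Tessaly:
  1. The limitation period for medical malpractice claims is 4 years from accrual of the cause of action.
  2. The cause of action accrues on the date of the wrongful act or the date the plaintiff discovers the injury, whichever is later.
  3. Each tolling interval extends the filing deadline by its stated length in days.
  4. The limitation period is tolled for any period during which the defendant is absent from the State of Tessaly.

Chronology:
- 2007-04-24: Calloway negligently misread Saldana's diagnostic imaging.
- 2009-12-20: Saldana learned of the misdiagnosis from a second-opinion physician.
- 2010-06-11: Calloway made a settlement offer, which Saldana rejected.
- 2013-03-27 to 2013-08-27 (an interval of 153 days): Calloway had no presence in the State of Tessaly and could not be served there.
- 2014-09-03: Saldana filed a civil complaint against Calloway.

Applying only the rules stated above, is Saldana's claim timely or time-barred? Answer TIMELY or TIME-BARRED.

The claim accrued on 2009-12-20 — the later of the 2007-04-24 act and the 2009-12-20 discovery.
Adding the 4 years base period to 2009-12-20 gives a deadline of 2013-12-20, before any tolling.
The period was tolled for 153 days by the defendant's absence from the jurisdiction (2013-03-27 to 2013-08-27), pushing the deadline to 2014-05-22.
The other events in the timeline have no effect on the limitation period under the stated rules.
Saldana filed on 2014-09-03, after the 2014-05-22 deadline, so the action is time-barred.

TIME-BARRED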